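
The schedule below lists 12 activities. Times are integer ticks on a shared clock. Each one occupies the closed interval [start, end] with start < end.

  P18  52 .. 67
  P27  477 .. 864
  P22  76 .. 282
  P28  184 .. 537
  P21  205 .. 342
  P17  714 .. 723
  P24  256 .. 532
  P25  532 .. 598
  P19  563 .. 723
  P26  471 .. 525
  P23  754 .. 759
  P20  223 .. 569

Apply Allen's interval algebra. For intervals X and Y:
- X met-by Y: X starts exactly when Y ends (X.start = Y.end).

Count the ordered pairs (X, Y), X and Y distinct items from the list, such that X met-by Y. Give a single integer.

1

Checking all 132 ordered pairs for relation 'met-by'; matching pairs in alphabetical order:
(P25, P24): P25 met-by P24 ✓
Count: 1.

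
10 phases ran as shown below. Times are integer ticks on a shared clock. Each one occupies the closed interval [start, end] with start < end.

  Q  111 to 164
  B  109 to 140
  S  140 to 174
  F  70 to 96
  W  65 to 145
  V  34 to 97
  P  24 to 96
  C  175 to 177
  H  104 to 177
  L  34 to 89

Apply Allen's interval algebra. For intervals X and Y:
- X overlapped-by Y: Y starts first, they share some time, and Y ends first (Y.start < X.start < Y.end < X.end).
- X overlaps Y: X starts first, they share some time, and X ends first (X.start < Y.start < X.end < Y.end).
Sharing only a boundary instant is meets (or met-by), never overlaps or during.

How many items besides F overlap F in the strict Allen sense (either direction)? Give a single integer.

1

Target F = [70, 96].
B [109, 140] → after → no.
C [175, 177] → after → no.
H [104, 177] → after → no.
L [34, 89] → overlaps → counts.
P [24, 96] → finished-by → no.
Q [111, 164] → after → no.
S [140, 174] → after → no.
V [34, 97] → contains → no.
W [65, 145] → contains → no.
Total: 1.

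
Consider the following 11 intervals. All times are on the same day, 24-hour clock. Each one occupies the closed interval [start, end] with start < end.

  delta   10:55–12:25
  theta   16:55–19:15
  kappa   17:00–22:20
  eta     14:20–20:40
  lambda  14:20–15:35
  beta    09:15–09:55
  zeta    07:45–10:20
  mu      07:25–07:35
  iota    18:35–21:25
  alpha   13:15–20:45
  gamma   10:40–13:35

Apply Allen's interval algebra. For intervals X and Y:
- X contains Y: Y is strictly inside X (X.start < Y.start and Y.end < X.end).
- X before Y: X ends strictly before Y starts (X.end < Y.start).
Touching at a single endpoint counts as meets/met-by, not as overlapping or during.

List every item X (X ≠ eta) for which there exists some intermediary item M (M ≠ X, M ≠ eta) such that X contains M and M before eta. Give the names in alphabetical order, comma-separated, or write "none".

gamma, zeta

Target eta = [14:20, 20:40].
Intermediaries M with M before eta: beta, delta, gamma, mu, zeta.
Via beta — items with X contains beta: zeta.
Via delta — items with X contains delta: gamma.
Via gamma — items with X contains gamma: none.
Via mu — items with X contains mu: none.
Via zeta — items with X contains zeta: none.
Union: gamma, zeta.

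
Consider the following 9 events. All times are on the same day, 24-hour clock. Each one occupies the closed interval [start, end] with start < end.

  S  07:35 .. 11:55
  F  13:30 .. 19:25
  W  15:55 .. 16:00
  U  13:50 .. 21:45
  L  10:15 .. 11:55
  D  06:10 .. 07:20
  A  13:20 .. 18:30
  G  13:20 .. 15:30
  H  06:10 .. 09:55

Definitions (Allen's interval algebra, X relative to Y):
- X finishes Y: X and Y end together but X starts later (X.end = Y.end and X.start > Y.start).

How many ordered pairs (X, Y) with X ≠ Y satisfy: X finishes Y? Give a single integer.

1

Checking all 72 ordered pairs for relation 'finishes'; matching pairs in alphabetical order:
(L, S): L finishes S ✓
Count: 1.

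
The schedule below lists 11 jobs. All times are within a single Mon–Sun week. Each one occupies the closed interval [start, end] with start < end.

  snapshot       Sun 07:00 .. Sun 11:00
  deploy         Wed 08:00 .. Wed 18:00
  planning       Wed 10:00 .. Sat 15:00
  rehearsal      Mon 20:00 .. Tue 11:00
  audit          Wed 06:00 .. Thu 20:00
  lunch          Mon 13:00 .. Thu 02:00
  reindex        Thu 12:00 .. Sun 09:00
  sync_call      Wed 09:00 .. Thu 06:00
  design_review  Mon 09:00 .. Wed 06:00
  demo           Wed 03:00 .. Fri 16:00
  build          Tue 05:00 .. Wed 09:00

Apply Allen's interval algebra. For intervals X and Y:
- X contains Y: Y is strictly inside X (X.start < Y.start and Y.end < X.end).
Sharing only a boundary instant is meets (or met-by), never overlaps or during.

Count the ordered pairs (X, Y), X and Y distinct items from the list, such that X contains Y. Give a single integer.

9

Checking all 110 ordered pairs for relation 'contains'; matching pairs in alphabetical order:
(audit, deploy): audit contains deploy ✓
(audit, sync_call): audit contains sync_call ✓
(demo, audit): demo contains audit ✓
(demo, deploy): demo contains deploy ✓
(demo, sync_call): demo contains sync_call ✓
(design_review, rehearsal): design_review contains rehearsal ✓
(lunch, build): lunch contains build ✓
(lunch, deploy): lunch contains deploy ✓
(lunch, rehearsal): lunch contains rehearsal ✓
Count: 9.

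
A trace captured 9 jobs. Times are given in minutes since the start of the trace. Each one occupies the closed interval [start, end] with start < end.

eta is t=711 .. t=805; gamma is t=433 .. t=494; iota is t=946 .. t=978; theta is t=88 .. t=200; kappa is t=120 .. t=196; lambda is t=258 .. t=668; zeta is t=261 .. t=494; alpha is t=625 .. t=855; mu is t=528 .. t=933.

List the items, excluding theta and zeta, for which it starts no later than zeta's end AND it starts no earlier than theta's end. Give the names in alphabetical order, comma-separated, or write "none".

gamma, lambda

Conditions: its start is no later than zeta's end (X.start <= t=494) AND its start is no earlier than theta's end (X.start >= t=200).
alpha: start t=625 <= t=494? ✗; start t=625 >= t=200? ✓ → no.
eta: start t=711 <= t=494? ✗; start t=711 >= t=200? ✓ → no.
gamma: start t=433 <= t=494? ✓; start t=433 >= t=200? ✓ → yes.
iota: start t=946 <= t=494? ✗; start t=946 >= t=200? ✓ → no.
kappa: start t=120 <= t=494? ✓; start t=120 >= t=200? ✗ → no.
lambda: start t=258 <= t=494? ✓; start t=258 >= t=200? ✓ → yes.
mu: start t=528 <= t=494? ✗; start t=528 >= t=200? ✓ → no.
Result: gamma, lambda.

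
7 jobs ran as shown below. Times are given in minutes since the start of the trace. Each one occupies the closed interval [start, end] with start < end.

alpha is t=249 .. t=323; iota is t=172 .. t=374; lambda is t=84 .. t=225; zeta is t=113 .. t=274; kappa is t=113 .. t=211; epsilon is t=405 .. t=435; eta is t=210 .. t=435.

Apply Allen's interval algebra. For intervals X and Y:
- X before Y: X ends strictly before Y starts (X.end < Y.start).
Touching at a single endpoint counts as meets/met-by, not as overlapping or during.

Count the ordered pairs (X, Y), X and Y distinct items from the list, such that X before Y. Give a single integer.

Checking all 42 ordered pairs for relation 'before'; matching pairs in alphabetical order:
(alpha, epsilon): alpha before epsilon ✓
(iota, epsilon): iota before epsilon ✓
(kappa, alpha): kappa before alpha ✓
(kappa, epsilon): kappa before epsilon ✓
(lambda, alpha): lambda before alpha ✓
(lambda, epsilon): lambda before epsilon ✓
(zeta, epsilon): zeta before epsilon ✓
Count: 7.

7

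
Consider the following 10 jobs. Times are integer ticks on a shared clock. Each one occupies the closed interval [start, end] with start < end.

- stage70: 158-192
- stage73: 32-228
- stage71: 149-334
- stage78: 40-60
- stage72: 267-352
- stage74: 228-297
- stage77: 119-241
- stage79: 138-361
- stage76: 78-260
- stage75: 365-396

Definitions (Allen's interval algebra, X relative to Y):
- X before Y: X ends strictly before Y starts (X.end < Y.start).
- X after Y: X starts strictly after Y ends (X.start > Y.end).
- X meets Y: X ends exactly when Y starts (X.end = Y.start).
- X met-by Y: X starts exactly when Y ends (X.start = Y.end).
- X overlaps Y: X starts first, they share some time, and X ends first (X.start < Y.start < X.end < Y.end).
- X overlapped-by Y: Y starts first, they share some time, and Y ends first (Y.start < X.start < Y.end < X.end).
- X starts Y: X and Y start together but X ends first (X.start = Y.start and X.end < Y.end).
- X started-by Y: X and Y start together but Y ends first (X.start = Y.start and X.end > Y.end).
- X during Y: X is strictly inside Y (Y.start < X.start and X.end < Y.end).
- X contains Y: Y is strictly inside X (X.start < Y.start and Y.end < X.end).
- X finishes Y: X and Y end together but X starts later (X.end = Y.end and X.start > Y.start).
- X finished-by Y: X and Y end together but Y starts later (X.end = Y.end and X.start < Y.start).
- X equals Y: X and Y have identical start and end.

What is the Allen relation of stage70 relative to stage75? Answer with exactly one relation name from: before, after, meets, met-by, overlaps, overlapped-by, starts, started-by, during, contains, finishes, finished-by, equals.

stage70 = [158, 192]; stage75 = [365, 396].
Compare endpoints: stage70.start < stage75.start, stage70.start < stage75.end, stage70.end < stage75.start, stage70.end < stage75.end.
That pattern is 'before'.

before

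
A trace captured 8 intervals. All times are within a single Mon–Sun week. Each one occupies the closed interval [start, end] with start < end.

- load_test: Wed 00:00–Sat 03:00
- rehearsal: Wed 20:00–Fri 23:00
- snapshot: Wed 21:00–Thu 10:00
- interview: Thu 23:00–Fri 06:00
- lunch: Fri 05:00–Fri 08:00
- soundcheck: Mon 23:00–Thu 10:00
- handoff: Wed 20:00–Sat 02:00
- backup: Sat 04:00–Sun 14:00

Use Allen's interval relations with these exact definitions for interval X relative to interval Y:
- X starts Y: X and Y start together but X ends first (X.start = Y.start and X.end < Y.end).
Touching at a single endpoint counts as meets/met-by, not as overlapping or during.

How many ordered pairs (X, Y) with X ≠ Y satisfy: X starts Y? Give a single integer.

1

Checking all 56 ordered pairs for relation 'starts'; matching pairs in alphabetical order:
(rehearsal, handoff): rehearsal starts handoff ✓
Count: 1.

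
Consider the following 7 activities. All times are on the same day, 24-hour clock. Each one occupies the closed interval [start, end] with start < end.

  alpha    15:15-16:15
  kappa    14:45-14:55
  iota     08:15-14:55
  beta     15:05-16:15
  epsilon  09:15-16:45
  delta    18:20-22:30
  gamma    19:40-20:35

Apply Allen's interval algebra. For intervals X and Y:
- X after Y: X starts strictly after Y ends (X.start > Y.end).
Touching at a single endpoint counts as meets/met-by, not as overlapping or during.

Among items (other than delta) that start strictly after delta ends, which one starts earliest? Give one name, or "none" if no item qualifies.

Target delta = [18:20, 22:30].
alpha [15:15, 16:15] → before → excluded.
beta [15:05, 16:15] → before → excluded.
epsilon [09:15, 16:45] → before → excluded.
gamma [19:40, 20:35] → during → excluded.
iota [08:15, 14:55] → before → excluded.
kappa [14:45, 14:55] → before → excluded.
No candidates → none.

none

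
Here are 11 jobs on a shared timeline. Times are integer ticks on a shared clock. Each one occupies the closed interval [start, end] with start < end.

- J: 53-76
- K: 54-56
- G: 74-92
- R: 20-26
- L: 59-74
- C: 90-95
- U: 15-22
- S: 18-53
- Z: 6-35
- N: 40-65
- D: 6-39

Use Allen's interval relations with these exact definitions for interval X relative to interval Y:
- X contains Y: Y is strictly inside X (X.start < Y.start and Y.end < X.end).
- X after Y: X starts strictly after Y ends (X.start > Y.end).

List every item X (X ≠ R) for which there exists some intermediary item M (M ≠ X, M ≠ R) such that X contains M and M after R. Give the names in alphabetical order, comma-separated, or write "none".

Target R = [20, 26].
Intermediaries M with M after R: C, G, J, K, L, N.
Via C — items with X contains C: none.
Via G — items with X contains G: none.
Via J — items with X contains J: none.
Via K — items with X contains K: J, N.
Via L — items with X contains L: J.
Via N — items with X contains N: none.
Union: J, N.

J, N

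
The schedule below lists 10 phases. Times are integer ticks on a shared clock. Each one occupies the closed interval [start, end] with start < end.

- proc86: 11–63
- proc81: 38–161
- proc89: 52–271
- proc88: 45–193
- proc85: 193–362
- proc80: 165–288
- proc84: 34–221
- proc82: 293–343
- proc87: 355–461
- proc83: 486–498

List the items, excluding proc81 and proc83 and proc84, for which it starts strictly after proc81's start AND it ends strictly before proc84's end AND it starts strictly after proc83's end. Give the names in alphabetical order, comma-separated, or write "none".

Conditions: its start is strictly after proc81's start (X.start > 38) AND its end is strictly before proc84's end (X.end < 221) AND its start is strictly after proc83's end (X.start > 498).
proc80: start 165 > 38? ✓; end 288 < 221? ✗; start 165 > 498? ✗ → no.
proc82: start 293 > 38? ✓; end 343 < 221? ✗; start 293 > 498? ✗ → no.
proc85: start 193 > 38? ✓; end 362 < 221? ✗; start 193 > 498? ✗ → no.
proc86: start 11 > 38? ✗; end 63 < 221? ✓; start 11 > 498? ✗ → no.
proc87: start 355 > 38? ✓; end 461 < 221? ✗; start 355 > 498? ✗ → no.
proc88: start 45 > 38? ✓; end 193 < 221? ✓; start 45 > 498? ✗ → no.
proc89: start 52 > 38? ✓; end 271 < 221? ✗; start 52 > 498? ✗ → no.
Result: none.

none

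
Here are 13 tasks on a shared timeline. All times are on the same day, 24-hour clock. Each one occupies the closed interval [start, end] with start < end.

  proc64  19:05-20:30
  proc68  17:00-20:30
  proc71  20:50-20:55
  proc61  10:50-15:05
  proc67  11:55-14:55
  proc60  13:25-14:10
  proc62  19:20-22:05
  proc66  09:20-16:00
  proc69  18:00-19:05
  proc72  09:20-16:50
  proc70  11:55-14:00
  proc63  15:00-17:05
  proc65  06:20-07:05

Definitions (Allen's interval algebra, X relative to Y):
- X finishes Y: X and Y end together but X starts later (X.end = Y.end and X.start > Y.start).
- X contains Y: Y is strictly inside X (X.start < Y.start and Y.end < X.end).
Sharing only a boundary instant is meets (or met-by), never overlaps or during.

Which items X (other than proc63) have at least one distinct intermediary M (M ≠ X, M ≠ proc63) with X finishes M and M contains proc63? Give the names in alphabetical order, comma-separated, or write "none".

Target proc63 = [15:00, 17:05].
Intermediaries M with M contains proc63: none.
Union: none.

none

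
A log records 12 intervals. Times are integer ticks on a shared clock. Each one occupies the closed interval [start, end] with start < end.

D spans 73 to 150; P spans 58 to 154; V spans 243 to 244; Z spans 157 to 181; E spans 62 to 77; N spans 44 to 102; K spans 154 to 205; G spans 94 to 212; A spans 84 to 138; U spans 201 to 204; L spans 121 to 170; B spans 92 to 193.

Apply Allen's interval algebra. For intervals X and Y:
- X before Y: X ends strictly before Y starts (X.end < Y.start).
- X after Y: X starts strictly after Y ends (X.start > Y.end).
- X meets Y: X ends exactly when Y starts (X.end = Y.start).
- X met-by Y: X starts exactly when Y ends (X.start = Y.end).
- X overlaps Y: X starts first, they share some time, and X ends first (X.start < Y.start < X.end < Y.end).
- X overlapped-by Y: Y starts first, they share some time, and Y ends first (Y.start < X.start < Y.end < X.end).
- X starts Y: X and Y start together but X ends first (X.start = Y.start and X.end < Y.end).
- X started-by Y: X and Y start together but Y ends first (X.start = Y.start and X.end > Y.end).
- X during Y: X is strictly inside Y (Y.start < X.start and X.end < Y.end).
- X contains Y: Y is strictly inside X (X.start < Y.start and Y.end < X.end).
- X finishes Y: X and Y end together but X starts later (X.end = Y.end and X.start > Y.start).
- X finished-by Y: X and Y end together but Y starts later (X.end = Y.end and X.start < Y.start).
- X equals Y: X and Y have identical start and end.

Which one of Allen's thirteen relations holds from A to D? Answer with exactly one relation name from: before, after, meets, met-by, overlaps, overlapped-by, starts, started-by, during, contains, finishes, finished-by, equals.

during

A = [84, 138]; D = [73, 150].
Compare endpoints: A.start > D.start, A.start < D.end, A.end > D.start, A.end < D.end.
That pattern is 'during'.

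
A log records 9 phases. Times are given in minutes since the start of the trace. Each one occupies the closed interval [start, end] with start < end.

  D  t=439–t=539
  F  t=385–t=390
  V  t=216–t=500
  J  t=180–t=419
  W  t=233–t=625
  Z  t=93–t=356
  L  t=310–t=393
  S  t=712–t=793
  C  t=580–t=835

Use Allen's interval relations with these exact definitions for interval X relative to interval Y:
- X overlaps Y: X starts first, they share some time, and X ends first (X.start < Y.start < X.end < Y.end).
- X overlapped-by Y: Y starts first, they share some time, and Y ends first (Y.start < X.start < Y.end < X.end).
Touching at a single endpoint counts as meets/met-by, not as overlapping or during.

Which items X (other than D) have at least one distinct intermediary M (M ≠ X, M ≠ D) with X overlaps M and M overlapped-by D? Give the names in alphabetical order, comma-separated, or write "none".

Target D = [t=439, t=539].
Intermediaries M with M overlapped-by D: none.
Union: none.

none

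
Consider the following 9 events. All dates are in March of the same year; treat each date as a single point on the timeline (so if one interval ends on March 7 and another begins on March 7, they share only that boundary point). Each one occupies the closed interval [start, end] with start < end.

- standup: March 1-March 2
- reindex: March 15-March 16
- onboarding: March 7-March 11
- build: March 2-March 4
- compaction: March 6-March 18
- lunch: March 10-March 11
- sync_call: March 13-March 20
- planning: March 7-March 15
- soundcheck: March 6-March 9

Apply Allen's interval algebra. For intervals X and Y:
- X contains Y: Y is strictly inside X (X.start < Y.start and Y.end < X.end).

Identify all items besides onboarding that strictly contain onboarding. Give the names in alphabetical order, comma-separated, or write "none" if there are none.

compaction

Target onboarding = [March 7, March 11].
build [March 2, March 4] → before → no.
compaction [March 6, March 18] → contains → yes.
lunch [March 10, March 11] → finishes → no.
planning [March 7, March 15] → started-by → no.
reindex [March 15, March 16] → after → no.
soundcheck [March 6, March 9] → overlaps → no.
standup [March 1, March 2] → before → no.
sync_call [March 13, March 20] → after → no.
Result: compaction.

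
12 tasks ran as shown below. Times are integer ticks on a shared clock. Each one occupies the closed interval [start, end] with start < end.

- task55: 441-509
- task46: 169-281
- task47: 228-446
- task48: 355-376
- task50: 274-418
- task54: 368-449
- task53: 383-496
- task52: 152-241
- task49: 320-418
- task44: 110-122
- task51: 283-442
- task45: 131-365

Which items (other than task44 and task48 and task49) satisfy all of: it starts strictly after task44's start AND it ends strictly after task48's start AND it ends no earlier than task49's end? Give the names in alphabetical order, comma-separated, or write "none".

task47, task50, task51, task53, task54, task55

Conditions: its start is strictly after task44's start (X.start > 110) AND its end is strictly after task48's start (X.end > 355) AND its end is no earlier than task49's end (X.end >= 418).
task45: start 131 > 110? ✓; end 365 > 355? ✓; end 365 >= 418? ✗ → no.
task46: start 169 > 110? ✓; end 281 > 355? ✗; end 281 >= 418? ✗ → no.
task47: start 228 > 110? ✓; end 446 > 355? ✓; end 446 >= 418? ✓ → yes.
task50: start 274 > 110? ✓; end 418 > 355? ✓; end 418 >= 418? ✓ → yes.
task51: start 283 > 110? ✓; end 442 > 355? ✓; end 442 >= 418? ✓ → yes.
task52: start 152 > 110? ✓; end 241 > 355? ✗; end 241 >= 418? ✗ → no.
task53: start 383 > 110? ✓; end 496 > 355? ✓; end 496 >= 418? ✓ → yes.
task54: start 368 > 110? ✓; end 449 > 355? ✓; end 449 >= 418? ✓ → yes.
task55: start 441 > 110? ✓; end 509 > 355? ✓; end 509 >= 418? ✓ → yes.
Result: task47, task50, task51, task53, task54, task55.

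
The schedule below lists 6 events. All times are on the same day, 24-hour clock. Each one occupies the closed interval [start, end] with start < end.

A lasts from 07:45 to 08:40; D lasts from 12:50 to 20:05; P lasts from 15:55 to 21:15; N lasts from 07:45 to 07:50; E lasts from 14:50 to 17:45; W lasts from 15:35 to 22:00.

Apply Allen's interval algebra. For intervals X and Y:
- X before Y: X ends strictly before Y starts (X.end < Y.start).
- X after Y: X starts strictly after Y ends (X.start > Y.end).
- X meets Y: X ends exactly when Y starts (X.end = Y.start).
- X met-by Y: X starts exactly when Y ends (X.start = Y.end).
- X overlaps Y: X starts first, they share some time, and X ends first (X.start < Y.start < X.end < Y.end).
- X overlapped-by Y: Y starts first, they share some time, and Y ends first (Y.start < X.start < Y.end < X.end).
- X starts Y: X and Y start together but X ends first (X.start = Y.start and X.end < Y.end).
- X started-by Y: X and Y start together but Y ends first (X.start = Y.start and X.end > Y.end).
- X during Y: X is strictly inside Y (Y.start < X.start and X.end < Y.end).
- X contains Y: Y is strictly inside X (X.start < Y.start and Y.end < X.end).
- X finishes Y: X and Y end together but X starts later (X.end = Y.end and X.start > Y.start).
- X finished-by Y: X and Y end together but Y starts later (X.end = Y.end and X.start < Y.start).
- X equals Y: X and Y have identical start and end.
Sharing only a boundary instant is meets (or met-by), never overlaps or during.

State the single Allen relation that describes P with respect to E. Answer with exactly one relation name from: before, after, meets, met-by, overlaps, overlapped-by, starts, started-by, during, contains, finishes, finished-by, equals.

overlapped-by

P = [15:55, 21:15]; E = [14:50, 17:45].
Compare endpoints: P.start > E.start, P.start < E.end, P.end > E.start, P.end > E.end.
That pattern is 'overlapped-by'.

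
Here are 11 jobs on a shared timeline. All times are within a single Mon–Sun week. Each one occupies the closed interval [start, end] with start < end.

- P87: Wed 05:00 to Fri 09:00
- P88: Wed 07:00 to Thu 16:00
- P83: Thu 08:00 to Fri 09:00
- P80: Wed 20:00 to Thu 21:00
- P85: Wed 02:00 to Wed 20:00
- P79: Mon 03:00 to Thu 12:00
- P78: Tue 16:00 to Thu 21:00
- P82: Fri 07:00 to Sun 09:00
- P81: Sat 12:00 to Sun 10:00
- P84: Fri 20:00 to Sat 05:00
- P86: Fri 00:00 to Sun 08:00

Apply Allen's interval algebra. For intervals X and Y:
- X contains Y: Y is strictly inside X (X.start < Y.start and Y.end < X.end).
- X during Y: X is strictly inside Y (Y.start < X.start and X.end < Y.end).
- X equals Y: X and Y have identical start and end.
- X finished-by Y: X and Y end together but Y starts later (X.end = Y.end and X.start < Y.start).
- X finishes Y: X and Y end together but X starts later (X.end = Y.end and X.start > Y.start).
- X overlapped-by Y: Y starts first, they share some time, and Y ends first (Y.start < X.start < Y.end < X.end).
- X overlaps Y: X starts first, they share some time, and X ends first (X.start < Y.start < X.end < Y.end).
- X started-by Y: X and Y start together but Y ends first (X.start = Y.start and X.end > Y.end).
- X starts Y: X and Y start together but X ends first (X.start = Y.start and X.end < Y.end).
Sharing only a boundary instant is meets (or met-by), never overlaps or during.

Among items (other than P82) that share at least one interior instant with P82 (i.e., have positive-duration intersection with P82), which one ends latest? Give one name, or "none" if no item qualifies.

P81

Target P82 = [Fri 07:00, Sun 09:00].
P78 [Tue 16:00, Thu 21:00] → before → excluded.
P79 [Mon 03:00, Thu 12:00] → before → excluded.
P80 [Wed 20:00, Thu 21:00] → before → excluded.
P81 [Sat 12:00, Sun 10:00] → overlapped-by → candidate.
P83 [Thu 08:00, Fri 09:00] → overlaps → candidate.
P84 [Fri 20:00, Sat 05:00] → during → candidate.
P85 [Wed 02:00, Wed 20:00] → before → excluded.
P86 [Fri 00:00, Sun 08:00] → overlaps → candidate.
P87 [Wed 05:00, Fri 09:00] → overlaps → candidate.
P88 [Wed 07:00, Thu 16:00] → before → excluded.
Among candidates, latest end is Sun 10:00 → P81.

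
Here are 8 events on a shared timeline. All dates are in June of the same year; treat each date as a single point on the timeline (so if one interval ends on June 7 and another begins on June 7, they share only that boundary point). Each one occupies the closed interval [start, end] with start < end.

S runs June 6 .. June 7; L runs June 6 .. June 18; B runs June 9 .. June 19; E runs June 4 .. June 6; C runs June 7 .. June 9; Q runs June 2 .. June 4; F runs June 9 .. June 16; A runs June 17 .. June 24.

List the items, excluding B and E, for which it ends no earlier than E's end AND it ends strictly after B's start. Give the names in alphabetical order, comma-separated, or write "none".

Conditions: its end is no earlier than E's end (X.end >= June 6) AND its end is strictly after B's start (X.end > June 9).
A: end June 24 >= June 6? ✓; end June 24 > June 9? ✓ → yes.
C: end June 9 >= June 6? ✓; end June 9 > June 9? ✗ → no.
F: end June 16 >= June 6? ✓; end June 16 > June 9? ✓ → yes.
L: end June 18 >= June 6? ✓; end June 18 > June 9? ✓ → yes.
Q: end June 4 >= June 6? ✗; end June 4 > June 9? ✗ → no.
S: end June 7 >= June 6? ✓; end June 7 > June 9? ✗ → no.
Result: A, F, L.

A, F, L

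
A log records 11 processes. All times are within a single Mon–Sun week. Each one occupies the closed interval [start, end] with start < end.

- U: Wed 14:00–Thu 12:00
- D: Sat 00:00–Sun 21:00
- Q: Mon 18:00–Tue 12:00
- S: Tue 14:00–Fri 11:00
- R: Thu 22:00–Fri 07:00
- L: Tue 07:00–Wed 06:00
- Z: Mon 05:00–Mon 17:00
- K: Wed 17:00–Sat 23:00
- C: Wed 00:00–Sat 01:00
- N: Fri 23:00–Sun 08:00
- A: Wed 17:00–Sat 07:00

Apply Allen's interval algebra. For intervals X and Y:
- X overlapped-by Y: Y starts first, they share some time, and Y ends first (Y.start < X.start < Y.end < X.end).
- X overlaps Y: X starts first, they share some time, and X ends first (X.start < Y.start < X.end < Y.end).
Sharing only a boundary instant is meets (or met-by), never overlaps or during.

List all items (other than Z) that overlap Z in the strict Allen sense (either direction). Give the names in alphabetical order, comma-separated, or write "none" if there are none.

none

Target Z = [Mon 05:00, Mon 17:00].
A [Wed 17:00, Sat 07:00] → after → no.
C [Wed 00:00, Sat 01:00] → after → no.
D [Sat 00:00, Sun 21:00] → after → no.
K [Wed 17:00, Sat 23:00] → after → no.
L [Tue 07:00, Wed 06:00] → after → no.
N [Fri 23:00, Sun 08:00] → after → no.
Q [Mon 18:00, Tue 12:00] → after → no.
R [Thu 22:00, Fri 07:00] → after → no.
S [Tue 14:00, Fri 11:00] → after → no.
U [Wed 14:00, Thu 12:00] → after → no.
Result: none.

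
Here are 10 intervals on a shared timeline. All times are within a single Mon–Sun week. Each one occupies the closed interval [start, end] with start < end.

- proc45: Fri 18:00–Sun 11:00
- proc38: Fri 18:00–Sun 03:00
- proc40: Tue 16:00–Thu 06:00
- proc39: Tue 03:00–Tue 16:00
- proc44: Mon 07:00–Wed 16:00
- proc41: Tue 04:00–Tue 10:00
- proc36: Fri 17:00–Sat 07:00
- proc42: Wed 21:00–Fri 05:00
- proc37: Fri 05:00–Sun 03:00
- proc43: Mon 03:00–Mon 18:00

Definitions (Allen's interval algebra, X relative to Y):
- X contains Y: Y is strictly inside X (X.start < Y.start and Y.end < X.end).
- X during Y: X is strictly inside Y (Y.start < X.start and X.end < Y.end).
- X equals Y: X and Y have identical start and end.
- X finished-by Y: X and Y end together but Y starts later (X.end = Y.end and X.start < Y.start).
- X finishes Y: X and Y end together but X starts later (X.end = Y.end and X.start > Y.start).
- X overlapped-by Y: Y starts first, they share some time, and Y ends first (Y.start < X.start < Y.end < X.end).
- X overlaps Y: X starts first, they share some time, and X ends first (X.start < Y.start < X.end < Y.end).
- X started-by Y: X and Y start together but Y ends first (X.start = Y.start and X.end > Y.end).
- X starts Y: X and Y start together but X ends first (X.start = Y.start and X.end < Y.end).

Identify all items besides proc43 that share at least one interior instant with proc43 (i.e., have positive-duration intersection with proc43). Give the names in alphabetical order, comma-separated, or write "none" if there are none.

Target proc43 = [Mon 03:00, Mon 18:00].
proc36 [Fri 17:00, Sat 07:00] → after → no.
proc37 [Fri 05:00, Sun 03:00] → after → no.
proc38 [Fri 18:00, Sun 03:00] → after → no.
proc39 [Tue 03:00, Tue 16:00] → after → no.
proc40 [Tue 16:00, Thu 06:00] → after → no.
proc41 [Tue 04:00, Tue 10:00] → after → no.
proc42 [Wed 21:00, Fri 05:00] → after → no.
proc44 [Mon 07:00, Wed 16:00] → overlapped-by → yes.
proc45 [Fri 18:00, Sun 11:00] → after → no.
Result: proc44.

proc44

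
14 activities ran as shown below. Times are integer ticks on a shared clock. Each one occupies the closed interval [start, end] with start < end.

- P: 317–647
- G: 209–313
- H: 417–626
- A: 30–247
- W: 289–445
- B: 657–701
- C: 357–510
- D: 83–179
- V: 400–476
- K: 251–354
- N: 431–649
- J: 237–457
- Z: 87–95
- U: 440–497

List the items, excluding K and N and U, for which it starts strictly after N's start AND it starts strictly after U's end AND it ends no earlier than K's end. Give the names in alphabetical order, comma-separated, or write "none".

Conditions: its start is strictly after N's start (X.start > 431) AND its start is strictly after U's end (X.start > 497) AND its end is no earlier than K's end (X.end >= 354).
A: start 30 > 431? ✗; start 30 > 497? ✗; end 247 >= 354? ✗ → no.
B: start 657 > 431? ✓; start 657 > 497? ✓; end 701 >= 354? ✓ → yes.
C: start 357 > 431? ✗; start 357 > 497? ✗; end 510 >= 354? ✓ → no.
D: start 83 > 431? ✗; start 83 > 497? ✗; end 179 >= 354? ✗ → no.
G: start 209 > 431? ✗; start 209 > 497? ✗; end 313 >= 354? ✗ → no.
H: start 417 > 431? ✗; start 417 > 497? ✗; end 626 >= 354? ✓ → no.
J: start 237 > 431? ✗; start 237 > 497? ✗; end 457 >= 354? ✓ → no.
P: start 317 > 431? ✗; start 317 > 497? ✗; end 647 >= 354? ✓ → no.
V: start 400 > 431? ✗; start 400 > 497? ✗; end 476 >= 354? ✓ → no.
W: start 289 > 431? ✗; start 289 > 497? ✗; end 445 >= 354? ✓ → no.
Z: start 87 > 431? ✗; start 87 > 497? ✗; end 95 >= 354? ✗ → no.
Result: B.

B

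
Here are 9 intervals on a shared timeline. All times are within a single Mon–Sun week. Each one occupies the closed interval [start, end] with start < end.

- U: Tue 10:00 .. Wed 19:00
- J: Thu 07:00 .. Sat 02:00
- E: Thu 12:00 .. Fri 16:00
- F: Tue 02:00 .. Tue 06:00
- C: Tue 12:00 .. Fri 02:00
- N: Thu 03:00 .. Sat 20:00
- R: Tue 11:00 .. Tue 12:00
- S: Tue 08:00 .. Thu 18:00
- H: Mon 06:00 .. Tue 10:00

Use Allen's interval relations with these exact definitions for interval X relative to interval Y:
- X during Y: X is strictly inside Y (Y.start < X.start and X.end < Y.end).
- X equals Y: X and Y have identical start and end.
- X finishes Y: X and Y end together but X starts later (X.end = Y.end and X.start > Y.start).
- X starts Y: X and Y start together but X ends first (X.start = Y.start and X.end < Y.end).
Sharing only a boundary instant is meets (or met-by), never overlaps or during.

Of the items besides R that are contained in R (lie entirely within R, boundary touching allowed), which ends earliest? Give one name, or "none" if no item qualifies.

none

Target R = [Tue 11:00, Tue 12:00].
C [Tue 12:00, Fri 02:00] → met-by → excluded.
E [Thu 12:00, Fri 16:00] → after → excluded.
F [Tue 02:00, Tue 06:00] → before → excluded.
H [Mon 06:00, Tue 10:00] → before → excluded.
J [Thu 07:00, Sat 02:00] → after → excluded.
N [Thu 03:00, Sat 20:00] → after → excluded.
S [Tue 08:00, Thu 18:00] → contains → excluded.
U [Tue 10:00, Wed 19:00] → contains → excluded.
No candidates → none.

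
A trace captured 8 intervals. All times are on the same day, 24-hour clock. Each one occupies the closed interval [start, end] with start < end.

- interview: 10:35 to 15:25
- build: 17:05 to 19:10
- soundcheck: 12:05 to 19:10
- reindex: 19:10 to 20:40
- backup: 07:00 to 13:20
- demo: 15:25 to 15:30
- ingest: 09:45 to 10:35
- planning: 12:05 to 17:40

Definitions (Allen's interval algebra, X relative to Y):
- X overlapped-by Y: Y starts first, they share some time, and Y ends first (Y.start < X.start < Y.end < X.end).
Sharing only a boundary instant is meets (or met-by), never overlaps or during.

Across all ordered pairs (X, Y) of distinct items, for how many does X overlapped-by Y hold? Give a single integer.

Checking all 56 ordered pairs for relation 'overlapped-by'; matching pairs in alphabetical order:
(build, planning): build overlapped-by planning ✓
(interview, backup): interview overlapped-by backup ✓
(planning, backup): planning overlapped-by backup ✓
(planning, interview): planning overlapped-by interview ✓
(soundcheck, backup): soundcheck overlapped-by backup ✓
(soundcheck, interview): soundcheck overlapped-by interview ✓
Count: 6.

6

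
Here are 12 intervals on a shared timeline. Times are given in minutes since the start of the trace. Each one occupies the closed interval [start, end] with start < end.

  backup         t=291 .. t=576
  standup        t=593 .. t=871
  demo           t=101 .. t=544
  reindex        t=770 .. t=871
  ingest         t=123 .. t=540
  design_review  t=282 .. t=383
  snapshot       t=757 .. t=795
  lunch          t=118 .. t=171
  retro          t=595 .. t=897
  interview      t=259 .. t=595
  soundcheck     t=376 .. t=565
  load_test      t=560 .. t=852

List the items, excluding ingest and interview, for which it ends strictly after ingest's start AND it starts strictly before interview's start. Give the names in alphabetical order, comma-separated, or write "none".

Conditions: its end is strictly after ingest's start (X.end > t=123) AND its start is strictly before interview's start (X.start < t=259).
backup: end t=576 > t=123? ✓; start t=291 < t=259? ✗ → no.
demo: end t=544 > t=123? ✓; start t=101 < t=259? ✓ → yes.
design_review: end t=383 > t=123? ✓; start t=282 < t=259? ✗ → no.
load_test: end t=852 > t=123? ✓; start t=560 < t=259? ✗ → no.
lunch: end t=171 > t=123? ✓; start t=118 < t=259? ✓ → yes.
reindex: end t=871 > t=123? ✓; start t=770 < t=259? ✗ → no.
retro: end t=897 > t=123? ✓; start t=595 < t=259? ✗ → no.
snapshot: end t=795 > t=123? ✓; start t=757 < t=259? ✗ → no.
soundcheck: end t=565 > t=123? ✓; start t=376 < t=259? ✗ → no.
standup: end t=871 > t=123? ✓; start t=593 < t=259? ✗ → no.
Result: demo, lunch.

demo, lunch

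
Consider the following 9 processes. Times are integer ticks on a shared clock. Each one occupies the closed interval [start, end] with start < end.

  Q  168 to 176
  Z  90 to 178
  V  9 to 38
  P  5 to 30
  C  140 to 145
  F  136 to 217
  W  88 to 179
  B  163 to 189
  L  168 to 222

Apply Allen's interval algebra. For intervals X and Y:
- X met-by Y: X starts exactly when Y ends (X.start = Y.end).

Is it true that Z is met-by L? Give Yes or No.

No

Z = [90, 178], L = [168, 222].
Actual relation of Z to L: overlaps.
Asked whether 'met-by' holds → No.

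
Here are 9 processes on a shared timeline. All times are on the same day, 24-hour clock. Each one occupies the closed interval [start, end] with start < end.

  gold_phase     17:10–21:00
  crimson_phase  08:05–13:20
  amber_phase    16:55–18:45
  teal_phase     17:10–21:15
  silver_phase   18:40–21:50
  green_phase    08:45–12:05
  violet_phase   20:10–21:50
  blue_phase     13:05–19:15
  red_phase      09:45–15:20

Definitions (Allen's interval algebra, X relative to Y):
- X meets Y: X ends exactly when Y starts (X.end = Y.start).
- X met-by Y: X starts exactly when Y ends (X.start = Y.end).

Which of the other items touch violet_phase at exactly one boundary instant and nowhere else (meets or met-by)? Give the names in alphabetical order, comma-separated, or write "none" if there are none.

none

Target violet_phase = [20:10, 21:50].
amber_phase [16:55, 18:45] → before → no.
blue_phase [13:05, 19:15] → before → no.
crimson_phase [08:05, 13:20] → before → no.
gold_phase [17:10, 21:00] → overlaps → no.
green_phase [08:45, 12:05] → before → no.
red_phase [09:45, 15:20] → before → no.
silver_phase [18:40, 21:50] → finished-by → no.
teal_phase [17:10, 21:15] → overlaps → no.
Result: none.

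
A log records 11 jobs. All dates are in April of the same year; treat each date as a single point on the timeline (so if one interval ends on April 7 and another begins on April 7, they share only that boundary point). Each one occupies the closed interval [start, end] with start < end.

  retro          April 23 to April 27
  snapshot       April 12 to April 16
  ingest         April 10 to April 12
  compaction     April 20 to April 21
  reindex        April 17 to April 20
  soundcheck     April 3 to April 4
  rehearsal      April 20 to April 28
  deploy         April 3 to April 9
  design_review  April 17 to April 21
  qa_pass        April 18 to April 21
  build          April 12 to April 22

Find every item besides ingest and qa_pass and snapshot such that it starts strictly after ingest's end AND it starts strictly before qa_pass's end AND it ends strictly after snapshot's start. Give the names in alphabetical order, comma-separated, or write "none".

compaction, design_review, rehearsal, reindex

Conditions: its start is strictly after ingest's end (X.start > April 12) AND its start is strictly before qa_pass's end (X.start < April 21) AND its end is strictly after snapshot's start (X.end > April 12).
build: start April 12 > April 12? ✗; start April 12 < April 21? ✓; end April 22 > April 12? ✓ → no.
compaction: start April 20 > April 12? ✓; start April 20 < April 21? ✓; end April 21 > April 12? ✓ → yes.
deploy: start April 3 > April 12? ✗; start April 3 < April 21? ✓; end April 9 > April 12? ✗ → no.
design_review: start April 17 > April 12? ✓; start April 17 < April 21? ✓; end April 21 > April 12? ✓ → yes.
rehearsal: start April 20 > April 12? ✓; start April 20 < April 21? ✓; end April 28 > April 12? ✓ → yes.
reindex: start April 17 > April 12? ✓; start April 17 < April 21? ✓; end April 20 > April 12? ✓ → yes.
retro: start April 23 > April 12? ✓; start April 23 < April 21? ✗; end April 27 > April 12? ✓ → no.
soundcheck: start April 3 > April 12? ✗; start April 3 < April 21? ✓; end April 4 > April 12? ✗ → no.
Result: compaction, design_review, rehearsal, reindex.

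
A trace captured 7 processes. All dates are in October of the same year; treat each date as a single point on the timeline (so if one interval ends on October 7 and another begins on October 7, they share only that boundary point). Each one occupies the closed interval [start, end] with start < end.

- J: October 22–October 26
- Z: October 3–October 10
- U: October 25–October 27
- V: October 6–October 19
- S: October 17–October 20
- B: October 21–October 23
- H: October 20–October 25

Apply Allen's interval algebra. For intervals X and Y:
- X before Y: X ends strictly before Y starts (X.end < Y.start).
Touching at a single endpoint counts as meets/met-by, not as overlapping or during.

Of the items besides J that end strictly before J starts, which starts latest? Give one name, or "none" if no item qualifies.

Target J = [October 22, October 26].
B [October 21, October 23] → overlaps → excluded.
H [October 20, October 25] → overlaps → excluded.
S [October 17, October 20] → before → candidate.
U [October 25, October 27] → overlapped-by → excluded.
V [October 6, October 19] → before → candidate.
Z [October 3, October 10] → before → candidate.
Among candidates, latest start is October 17 → S.

S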